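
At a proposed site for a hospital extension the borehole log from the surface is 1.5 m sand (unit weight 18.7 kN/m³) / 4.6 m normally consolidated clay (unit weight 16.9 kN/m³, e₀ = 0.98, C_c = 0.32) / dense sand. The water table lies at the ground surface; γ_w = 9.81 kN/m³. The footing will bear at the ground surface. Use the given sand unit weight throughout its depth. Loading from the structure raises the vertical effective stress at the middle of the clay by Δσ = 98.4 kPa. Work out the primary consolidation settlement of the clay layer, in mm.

S_c ≈ 472 mm

Mid-depth of clay below the ground surface: z = 1.5 + 4.6/2 = 3.8 m.
Total vertical stress at mid-clay: σ_v = 18.7×1.5 + 16.9×2.3 = 66.92 kPa.
Pore pressure: u = 9.81×(3.8 − 0) = 37.278 kPa.
Initial effective stress: σ'_0 = σ_v − u = 66.92 − 37.278 = 29.642 kPa.
Final effective stress: σ'_f = σ'_0 + Δσ = 29.642 + 98.4 = 128.04 kPa.
Normally consolidated clay, so the full stress increment lies on the virgin compression line:
S_c = C_c·H/(1+e₀)·log₁₀(σ'_f/σ'_0) = 0.32×4.6/(1+0.98)×log₁₀(128.04/29.642)
    = 0.74343 × 0.63544 = 0.4724 m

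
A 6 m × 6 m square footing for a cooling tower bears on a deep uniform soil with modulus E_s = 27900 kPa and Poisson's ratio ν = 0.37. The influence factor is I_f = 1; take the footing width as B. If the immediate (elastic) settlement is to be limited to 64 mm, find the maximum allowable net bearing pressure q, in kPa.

S_e = q·B·(1−ν²)/E_s · I_f  ⇒  q = S_e·E_s / (B·(1−ν²)·I_f).
q = 0.064 × 27900 / (6 × 0.8631 × 1) = 344.8 kPa

q ≈ 345 kPa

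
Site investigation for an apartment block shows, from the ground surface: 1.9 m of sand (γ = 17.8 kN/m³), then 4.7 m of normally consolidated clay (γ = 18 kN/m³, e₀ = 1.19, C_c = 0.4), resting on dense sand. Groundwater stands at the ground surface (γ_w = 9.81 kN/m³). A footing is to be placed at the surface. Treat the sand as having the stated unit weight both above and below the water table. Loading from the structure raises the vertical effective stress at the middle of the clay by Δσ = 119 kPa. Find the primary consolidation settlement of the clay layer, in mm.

Mid-depth of clay below the ground surface: z = 1.9 + 4.7/2 = 4.25 m.
Total vertical stress at mid-clay: σ_v = 17.8×1.9 + 18×2.35 = 76.12 kPa.
Pore pressure: u = 9.81×(4.25 − 0) = 41.693 kPa.
Initial effective stress: σ'_0 = σ_v − u = 76.12 − 41.693 = 34.427 kPa.
Final effective stress: σ'_f = σ'_0 + Δσ = 34.427 + 119 = 153.43 kPa.
Normally consolidated clay, so the full stress increment lies on the virgin compression line:
S_c = C_c·H/(1+e₀)·log₁₀(σ'_f/σ'_0) = 0.4×4.7/(1+1.19)×log₁₀(153.43/34.427)
    = 0.85845 × 0.64901 = 0.5571 m

S_c ≈ 557 mm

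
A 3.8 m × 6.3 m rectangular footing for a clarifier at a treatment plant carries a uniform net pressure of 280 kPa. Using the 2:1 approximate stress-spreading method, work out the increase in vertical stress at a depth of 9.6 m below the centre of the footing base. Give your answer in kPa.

By the 2:1 method the load spreads at 1 horizontal : 2 vertical, so at depth z the loaded area has grown by z in each plan dimension:
Δσ = qBL/((B+z)(L+z)) = 280×3.8×6.3/((3.8+9.6)(6.3+9.6)) = 31.462 kPa

Δσ_z ≈ 31.5 kPa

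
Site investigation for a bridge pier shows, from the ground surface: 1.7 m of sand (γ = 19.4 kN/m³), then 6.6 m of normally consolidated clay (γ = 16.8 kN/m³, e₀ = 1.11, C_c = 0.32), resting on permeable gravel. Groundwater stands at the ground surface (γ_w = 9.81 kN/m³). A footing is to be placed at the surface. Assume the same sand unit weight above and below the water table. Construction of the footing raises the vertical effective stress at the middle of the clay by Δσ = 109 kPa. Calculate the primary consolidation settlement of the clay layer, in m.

Mid-depth of clay below the ground surface: z = 1.7 + 6.6/2 = 5 m.
Total vertical stress at mid-clay: σ_v = 19.4×1.7 + 16.8×3.3 = 88.42 kPa.
Pore pressure: u = 9.81×(5 − 0) = 49.05 kPa.
Initial effective stress: σ'_0 = σ_v − u = 88.42 − 49.05 = 39.37 kPa.
Final effective stress: σ'_f = σ'_0 + Δσ = 39.37 + 109 = 148.37 kPa.
Normally consolidated clay, so the full stress increment lies on the virgin compression line:
S_c = C_c·H/(1+e₀)·log₁₀(σ'_f/σ'_0) = 0.32×6.6/(1+1.11)×log₁₀(148.37/39.37)
    = 1.0009 × 0.57618 = 0.5767 m

S_c ≈ 0.577 m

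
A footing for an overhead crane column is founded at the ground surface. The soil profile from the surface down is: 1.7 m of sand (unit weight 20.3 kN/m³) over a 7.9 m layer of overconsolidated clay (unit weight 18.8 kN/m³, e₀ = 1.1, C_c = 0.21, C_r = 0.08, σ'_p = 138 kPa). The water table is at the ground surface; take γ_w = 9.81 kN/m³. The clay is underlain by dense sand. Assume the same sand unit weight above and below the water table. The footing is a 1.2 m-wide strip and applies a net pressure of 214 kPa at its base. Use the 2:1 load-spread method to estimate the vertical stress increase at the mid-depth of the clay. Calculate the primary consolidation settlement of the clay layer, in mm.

Mid-depth of clay below the ground surface: z = 1.7 + 7.9/2 = 5.65 m.
Total vertical stress at mid-clay: σ_v = 20.3×1.7 + 18.8×3.95 = 108.77 kPa.
Pore pressure: u = 9.81×(5.65 − 0) = 55.427 kPa.
Initial effective stress: σ'_0 = σ_v − u = 108.77 − 55.427 = 53.343 kPa.
Stress increase at mid-clay by the 2:1 spreading method:
Δσ = qB/(B+z) = 214×1.2/(1.2+5.65) = 37.489 kPa
Final effective stress: σ'_f = 53.343 + 37.489 = 90.832 kPa.
σ'_f = 90.832 ≤ σ'_p = 138 kPa, so the clay remains overconsolidated and only the recompression index applies:
S_c = C_r·H/(1+e₀)·log₁₀(σ'_f/σ'_0) = 0.08×7.9/2.1×log₁₀(90.832/53.343)
    = 0.30095 × 0.23116 = 0.06957 m

S_c ≈ 69.6 mm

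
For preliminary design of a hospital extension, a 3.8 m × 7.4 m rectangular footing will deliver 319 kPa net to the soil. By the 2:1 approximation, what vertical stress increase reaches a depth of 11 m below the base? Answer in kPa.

Δσ_z ≈ 32.9 kPa

By the 2:1 method the load spreads at 1 horizontal : 2 vertical, so at depth z the loaded area has grown by z in each plan dimension:
Δσ = qBL/((B+z)(L+z)) = 319×3.8×7.4/((3.8+11)(7.4+11)) = 32.94 kPa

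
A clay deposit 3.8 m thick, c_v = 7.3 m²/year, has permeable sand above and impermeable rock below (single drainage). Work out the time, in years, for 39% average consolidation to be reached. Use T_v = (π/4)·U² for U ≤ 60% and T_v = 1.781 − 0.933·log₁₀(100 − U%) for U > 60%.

Drainage path length: H_d = H = 3.8 m (single drainage).
U ≤ 60%: T_v = (π/4)·U² = (π/4)×0.39² = 0.11946.
t = T_v·H_d²/c_v = 0.11946×3.8²/7.3 = 0.2363 years.

t ≈ 0.236 years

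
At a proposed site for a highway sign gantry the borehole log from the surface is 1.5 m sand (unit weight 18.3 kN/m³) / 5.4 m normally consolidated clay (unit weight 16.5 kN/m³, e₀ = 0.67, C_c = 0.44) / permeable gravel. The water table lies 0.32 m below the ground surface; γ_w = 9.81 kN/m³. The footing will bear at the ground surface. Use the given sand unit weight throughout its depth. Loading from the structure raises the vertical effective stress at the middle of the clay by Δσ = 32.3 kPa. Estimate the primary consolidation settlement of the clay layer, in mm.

S_c ≈ 413 mm

Mid-depth of clay below the ground surface: z = 1.5 + 5.4/2 = 4.2 m.
Total vertical stress at mid-clay: σ_v = 18.3×1.5 + 16.5×2.7 = 72 kPa.
Pore pressure: u = 9.81×(4.2 − 0.32) = 38.063 kPa.
Initial effective stress: σ'_0 = σ_v − u = 72 − 38.063 = 33.937 kPa.
Final effective stress: σ'_f = σ'_0 + Δσ = 33.937 + 32.3 = 66.237 kPa.
Normally consolidated clay, so the full stress increment lies on the virgin compression line:
S_c = C_c·H/(1+e₀)·log₁₀(σ'_f/σ'_0) = 0.44×5.4/(1+0.67)×log₁₀(66.237/33.937)
    = 1.4228 × 0.29043 = 0.4132 m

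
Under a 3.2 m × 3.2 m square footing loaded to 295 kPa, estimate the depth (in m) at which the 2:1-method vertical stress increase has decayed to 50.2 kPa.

2:1 spreading — at depth z the loaded area has grown by z in each plan dimension:
qB²/(B+z)² = Δσ_z ⇒ z = B(√(q/Δσ_z) − 1) = 3.2×(√(295/50.2) − 1) = 4.557 m

z ≈ 4.56 m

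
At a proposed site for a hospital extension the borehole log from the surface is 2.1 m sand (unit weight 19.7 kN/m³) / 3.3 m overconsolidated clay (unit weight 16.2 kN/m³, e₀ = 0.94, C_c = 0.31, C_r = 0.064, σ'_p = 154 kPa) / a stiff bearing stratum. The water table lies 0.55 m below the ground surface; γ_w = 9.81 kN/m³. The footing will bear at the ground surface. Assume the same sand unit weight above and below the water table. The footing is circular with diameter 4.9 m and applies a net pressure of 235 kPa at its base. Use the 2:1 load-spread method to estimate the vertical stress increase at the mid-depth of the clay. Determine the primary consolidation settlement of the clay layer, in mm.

Mid-depth of clay below the ground surface: z = 2.1 + 3.3/2 = 3.75 m.
Total vertical stress at mid-clay: σ_v = 19.7×2.1 + 16.2×1.65 = 68.1 kPa.
Pore pressure: u = 9.81×(3.75 − 0.55) = 31.392 kPa.
Initial effective stress: σ'_0 = σ_v − u = 68.1 − 31.392 = 36.708 kPa.
Stress increase at mid-clay by the 2:1 spreading method:
Δσ ≈ qD²/(D+z)² = 235×4.9²/(4.9+3.75)² = 75.41 kPa
Final effective stress: σ'_f = 36.708 + 75.41 = 112.12 kPa.
σ'_f = 112.12 ≤ σ'_p = 154 kPa, so the clay remains overconsolidated and only the recompression index applies:
S_c = C_r·H/(1+e₀)·log₁₀(σ'_f/σ'_0) = 0.064×3.3/1.94×log₁₀(112.12/36.708)
    = 0.10886 × 0.48492 = 0.05279 m

S_c ≈ 52.8 mm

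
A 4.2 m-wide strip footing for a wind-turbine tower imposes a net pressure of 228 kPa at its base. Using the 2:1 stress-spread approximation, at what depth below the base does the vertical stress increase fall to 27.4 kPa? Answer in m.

2:1 spreading — at depth z the loaded area has grown by z in each plan dimension:
qB/(B+z) = Δσ_z ⇒ z = qB/Δσ_z − B = 228×4.2/27.4 − 4.2 = 30.75 m

z ≈ 30.7 m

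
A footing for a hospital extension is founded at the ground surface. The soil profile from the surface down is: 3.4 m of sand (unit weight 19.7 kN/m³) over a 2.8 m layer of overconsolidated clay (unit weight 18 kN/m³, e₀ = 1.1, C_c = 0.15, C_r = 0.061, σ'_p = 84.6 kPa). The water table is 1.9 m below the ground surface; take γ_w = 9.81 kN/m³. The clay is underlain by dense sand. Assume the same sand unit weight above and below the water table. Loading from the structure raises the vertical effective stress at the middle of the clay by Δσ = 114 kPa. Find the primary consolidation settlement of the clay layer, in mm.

S_c ≈ 74.5 mm

Mid-depth of clay below the ground surface: z = 3.4 + 2.8/2 = 4.8 m.
Total vertical stress at mid-clay: σ_v = 19.7×3.4 + 18×1.4 = 92.18 kPa.
Pore pressure: u = 9.81×(4.8 − 1.9) = 28.449 kPa.
Initial effective stress: σ'_0 = σ_v − u = 92.18 − 28.449 = 63.731 kPa.
Final effective stress: σ'_f = 63.731 + 114 = 177.73 kPa.
σ'_f = 177.73 > σ'_p = 84.6 kPa, so the stress path crosses the preconsolidation pressure — recompression up to σ'_p, then virgin compression beyond:
S_c = H/(1+e₀)·[C_r·log₁₀(σ'_p/σ'_0) + C_c·log₁₀(σ'_f/σ'_p)]
    = 2.8/2.1 × [0.061×log₁₀(84.6/63.731) + 0.15×log₁₀(177.73/84.6)]
    = 1.3333 × [0.0075042 + 0.048359] = 0.07448 m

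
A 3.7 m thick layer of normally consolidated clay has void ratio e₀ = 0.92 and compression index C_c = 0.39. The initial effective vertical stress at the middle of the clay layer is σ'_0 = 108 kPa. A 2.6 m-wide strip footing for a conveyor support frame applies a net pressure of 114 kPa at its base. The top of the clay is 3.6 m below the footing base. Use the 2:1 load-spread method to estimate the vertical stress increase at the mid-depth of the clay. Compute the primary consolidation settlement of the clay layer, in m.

Mid-depth of clay below the footing base: z = 3.6 + 3.7/2 = 5.45 m.
Stress increase at mid-clay by the 2:1 spreading method:
Δσ = qB/(B+z) = 114×2.6/(2.6+5.45) = 36.82 kPa
Final effective stress: σ'_f = σ'_0 + Δσ = 108 + 36.82 = 144.82 kPa.
Normally consolidated clay, so the full stress increment lies on the virgin compression line:
S_c = C_c·H/(1+e₀)·log₁₀(σ'_f/σ'_0) = 0.39×3.7/(1+0.92)×log₁₀(144.82/108)
    = 0.75156 × 0.1274 = 0.09575 m

S_c ≈ 0.0957 m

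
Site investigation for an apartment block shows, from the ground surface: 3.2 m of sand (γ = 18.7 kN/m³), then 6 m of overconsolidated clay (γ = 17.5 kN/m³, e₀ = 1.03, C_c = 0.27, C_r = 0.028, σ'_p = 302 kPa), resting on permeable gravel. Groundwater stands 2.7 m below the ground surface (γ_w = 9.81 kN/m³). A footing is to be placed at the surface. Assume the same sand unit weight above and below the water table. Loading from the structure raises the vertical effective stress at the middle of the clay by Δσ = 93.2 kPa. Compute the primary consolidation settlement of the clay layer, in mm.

Mid-depth of clay below the ground surface: z = 3.2 + 6/2 = 6.2 m.
Total vertical stress at mid-clay: σ_v = 18.7×3.2 + 17.5×3 = 112.34 kPa.
Pore pressure: u = 9.81×(6.2 − 2.7) = 34.335 kPa.
Initial effective stress: σ'_0 = σ_v − u = 112.34 − 34.335 = 78.005 kPa.
Final effective stress: σ'_f = 78.005 + 93.2 = 171.2 kPa.
σ'_f = 171.2 ≤ σ'_p = 302 kPa, so the clay remains overconsolidated and only the recompression index applies:
S_c = C_r·H/(1+e₀)·log₁₀(σ'_f/σ'_0) = 0.028×6/2.03×log₁₀(171.2/78.005)
    = 0.08276 × 0.34138 = 0.02825 m

S_c ≈ 28.3 mm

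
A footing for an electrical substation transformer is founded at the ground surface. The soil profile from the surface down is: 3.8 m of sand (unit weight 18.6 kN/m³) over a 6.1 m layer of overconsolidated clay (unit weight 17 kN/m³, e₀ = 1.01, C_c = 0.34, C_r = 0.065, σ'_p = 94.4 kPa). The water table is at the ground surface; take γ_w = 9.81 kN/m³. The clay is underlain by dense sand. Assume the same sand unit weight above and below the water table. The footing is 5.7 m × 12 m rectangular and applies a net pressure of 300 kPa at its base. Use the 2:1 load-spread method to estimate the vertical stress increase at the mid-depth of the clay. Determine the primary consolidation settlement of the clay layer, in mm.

Mid-depth of clay below the ground surface: z = 3.8 + 6.1/2 = 6.85 m.
Total vertical stress at mid-clay: σ_v = 18.6×3.8 + 17×3.05 = 122.53 kPa.
Pore pressure: u = 9.81×(6.85 − 0) = 67.198 kPa.
Initial effective stress: σ'_0 = σ_v − u = 122.53 − 67.198 = 55.332 kPa.
Stress increase at mid-clay by the 2:1 spreading method:
Δσ = qBL/((B+z)(L+z)) = 300×5.7×12/((5.7+6.85)(12+6.85)) = 86.741 kPa
Final effective stress: σ'_f = 55.332 + 86.741 = 142.07 kPa.
σ'_f = 142.07 > σ'_p = 94.4 kPa, so the stress path crosses the preconsolidation pressure — recompression up to σ'_p, then virgin compression beyond:
S_c = H/(1+e₀)·[C_r·log₁₀(σ'_p/σ'_0) + C_c·log₁₀(σ'_f/σ'_p)]
    = 6.1/2.01 × [0.065×log₁₀(94.4/55.332) + 0.34×log₁₀(142.07/94.4)]
    = 3.0348 × [0.01508 + 0.06036] = 0.2289 m

S_c ≈ 229 mm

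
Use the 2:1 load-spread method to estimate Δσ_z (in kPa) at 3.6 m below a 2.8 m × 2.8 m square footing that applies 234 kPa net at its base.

By the 2:1 method the load spreads at 1 horizontal : 2 vertical, so at depth z the loaded area has grown by z in each plan dimension:
Δσ = qBL/((B+z)(L+z)) = 234×2.8×2.8/((2.8+3.6)(2.8+3.6)) = 44.789 kPa

Δσ_z ≈ 44.8 kPa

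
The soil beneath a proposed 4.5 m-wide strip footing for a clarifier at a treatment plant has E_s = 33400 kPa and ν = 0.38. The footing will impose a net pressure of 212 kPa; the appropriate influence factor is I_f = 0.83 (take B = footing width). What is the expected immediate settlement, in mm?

Immediate (elastic) settlement: S_e = q·B·(1−ν²)/E_s · I_f.
S_e = 212 × 4.5 × (1 − 0.38²) / 33400 × 0.83
    = 212 × 4.5 × 0.8556 / 33400 × 0.83
    = 0.02028 m = 20.28 mm

S_e ≈ 20.3 mm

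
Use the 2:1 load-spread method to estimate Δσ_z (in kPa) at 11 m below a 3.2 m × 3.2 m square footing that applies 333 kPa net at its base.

By the 2:1 method the load spreads at 1 horizontal : 2 vertical, so at depth z the loaded area has grown by z in each plan dimension:
Δσ = qBL/((B+z)(L+z)) = 333×3.2×3.2/((3.2+11)(3.2+11)) = 16.911 kPa

Δσ_z ≈ 16.9 kPa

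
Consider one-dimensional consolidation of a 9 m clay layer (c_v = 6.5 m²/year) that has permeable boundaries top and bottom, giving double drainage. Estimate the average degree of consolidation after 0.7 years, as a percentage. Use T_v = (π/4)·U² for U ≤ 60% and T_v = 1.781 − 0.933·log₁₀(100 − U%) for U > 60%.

Drainage path length: H_d = H/2 = 4.5 m (double drainage).
T_v = c_v·t/H_d² = 6.5×0.7/4.5² = 0.22469.
T_v = 0.22469 corresponds to the U ≤ 60% branch:
U = √(4T_v/π) = 0.5349

U ≈ 53.5 %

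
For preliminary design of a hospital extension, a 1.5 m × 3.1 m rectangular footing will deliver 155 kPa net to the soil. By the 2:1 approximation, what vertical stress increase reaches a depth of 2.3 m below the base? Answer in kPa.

Δσ_z ≈ 35.1 kPa

By the 2:1 method the load spreads at 1 horizontal : 2 vertical, so at depth z the loaded area has grown by z in each plan dimension:
Δσ = qBL/((B+z)(L+z)) = 155×1.5×3.1/((1.5+2.3)(3.1+2.3)) = 35.124 kPa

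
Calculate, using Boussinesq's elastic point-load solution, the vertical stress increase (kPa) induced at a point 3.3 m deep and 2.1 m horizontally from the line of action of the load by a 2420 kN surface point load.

Δσ_z ≈ 45.3 kPa

Boussinesq vertical stress below a point load on an elastic half-space:
Δσ_z = 3P/(2πz²) · [1 + (r/z)²]^(−5/2)
r/z = 2.1/3.3 = 0.63636; [1+(r/z)²]^(−5/2) = 0.42741.
Δσ_z = 3×2420/(2π×3.3²) × 0.42741 = 106.1 × 0.42741 = 45.35 kPa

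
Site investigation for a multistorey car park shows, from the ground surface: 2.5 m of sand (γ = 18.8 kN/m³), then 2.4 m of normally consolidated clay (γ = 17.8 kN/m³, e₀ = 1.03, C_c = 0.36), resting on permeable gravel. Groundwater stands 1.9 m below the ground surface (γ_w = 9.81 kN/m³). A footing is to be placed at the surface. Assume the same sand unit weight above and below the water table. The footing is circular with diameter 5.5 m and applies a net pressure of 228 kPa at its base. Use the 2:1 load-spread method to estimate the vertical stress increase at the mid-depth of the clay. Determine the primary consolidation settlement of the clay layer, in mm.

S_c ≈ 177 mm

Mid-depth of clay below the ground surface: z = 2.5 + 2.4/2 = 3.7 m.
Total vertical stress at mid-clay: σ_v = 18.8×2.5 + 17.8×1.2 = 68.36 kPa.
Pore pressure: u = 9.81×(3.7 − 1.9) = 17.658 kPa.
Initial effective stress: σ'_0 = σ_v − u = 68.36 − 17.658 = 50.702 kPa.
Stress increase at mid-clay by the 2:1 spreading method:
Δσ ≈ qD²/(D+z)² = 228×5.5²/(5.5+3.7)² = 81.486 kPa
Final effective stress: σ'_f = σ'_0 + Δσ = 50.702 + 81.486 = 132.19 kPa.
Normally consolidated clay, so the full stress increment lies on the virgin compression line:
S_c = C_c·H/(1+e₀)·log₁₀(σ'_f/σ'_0) = 0.36×2.4/(1+1.03)×log₁₀(132.19/50.702)
    = 0.42562 × 0.41617 = 0.1771 m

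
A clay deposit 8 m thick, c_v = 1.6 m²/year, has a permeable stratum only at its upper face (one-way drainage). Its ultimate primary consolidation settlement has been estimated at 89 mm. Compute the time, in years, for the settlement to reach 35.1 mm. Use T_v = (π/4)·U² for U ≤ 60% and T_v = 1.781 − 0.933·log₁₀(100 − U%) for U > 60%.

Drainage path length: H_d = H = 8 m (single drainage).
U = S(t)/S_ult = 35.1/89 = 0.3944.
U ≤ 60%: T_v = (π/4)·U² = (π/4)×0.39438² = 0.12216.
t = T_v·H_d²/c_v = 0.12216×8²/1.6 = 4.886 years.

t ≈ 4.89 years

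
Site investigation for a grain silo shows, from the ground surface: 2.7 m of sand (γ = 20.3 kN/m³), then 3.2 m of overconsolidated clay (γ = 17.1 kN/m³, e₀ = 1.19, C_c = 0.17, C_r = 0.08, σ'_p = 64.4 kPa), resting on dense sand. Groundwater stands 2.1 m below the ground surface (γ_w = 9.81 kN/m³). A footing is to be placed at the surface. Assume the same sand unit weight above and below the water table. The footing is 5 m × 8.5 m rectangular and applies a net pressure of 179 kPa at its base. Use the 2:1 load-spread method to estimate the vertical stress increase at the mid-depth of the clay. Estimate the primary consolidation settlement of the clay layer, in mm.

S_c ≈ 74.2 mm

Mid-depth of clay below the ground surface: z = 2.7 + 3.2/2 = 4.3 m.
Total vertical stress at mid-clay: σ_v = 20.3×2.7 + 17.1×1.6 = 82.17 kPa.
Pore pressure: u = 9.81×(4.3 − 2.1) = 21.582 kPa.
Initial effective stress: σ'_0 = σ_v − u = 82.17 − 21.582 = 60.588 kPa.
Stress increase at mid-clay by the 2:1 spreading method:
Δσ = qBL/((B+z)(L+z)) = 179×5×8.5/((5+4.3)(8.5+4.3)) = 63.907 kPa
Final effective stress: σ'_f = 60.588 + 63.907 = 124.5 kPa.
σ'_f = 124.5 > σ'_p = 64.4 kPa, so the stress path crosses the preconsolidation pressure — recompression up to σ'_p, then virgin compression beyond:
S_c = H/(1+e₀)·[C_r·log₁₀(σ'_p/σ'_0) + C_c·log₁₀(σ'_f/σ'_p)]
    = 3.2/2.19 × [0.08×log₁₀(64.4/60.588) + 0.17×log₁₀(124.5/64.4)]
    = 1.4612 × [0.0021199 + 0.048668] = 0.07421 m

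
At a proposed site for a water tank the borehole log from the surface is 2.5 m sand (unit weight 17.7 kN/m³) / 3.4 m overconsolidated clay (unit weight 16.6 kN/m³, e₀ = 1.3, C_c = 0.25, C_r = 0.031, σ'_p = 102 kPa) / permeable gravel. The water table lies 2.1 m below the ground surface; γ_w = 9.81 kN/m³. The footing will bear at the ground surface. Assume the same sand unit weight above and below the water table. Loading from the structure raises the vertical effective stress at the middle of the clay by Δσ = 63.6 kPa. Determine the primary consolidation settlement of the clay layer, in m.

Mid-depth of clay below the ground surface: z = 2.5 + 3.4/2 = 4.2 m.
Total vertical stress at mid-clay: σ_v = 17.7×2.5 + 16.6×1.7 = 72.47 kPa.
Pore pressure: u = 9.81×(4.2 − 2.1) = 20.601 kPa.
Initial effective stress: σ'_0 = σ_v − u = 72.47 − 20.601 = 51.869 kPa.
Final effective stress: σ'_f = 51.869 + 63.6 = 115.47 kPa.
σ'_f = 115.47 > σ'_p = 102 kPa, so the stress path crosses the preconsolidation pressure — recompression up to σ'_p, then virgin compression beyond:
S_c = H/(1+e₀)·[C_r·log₁₀(σ'_p/σ'_0) + C_c·log₁₀(σ'_f/σ'_p)]
    = 3.4/2.3 × [0.031×log₁₀(102/51.869) + 0.25×log₁₀(115.47/102)]
    = 1.4783 × [0.0091045 + 0.013467] = 0.03337 m

S_c ≈ 0.0334 m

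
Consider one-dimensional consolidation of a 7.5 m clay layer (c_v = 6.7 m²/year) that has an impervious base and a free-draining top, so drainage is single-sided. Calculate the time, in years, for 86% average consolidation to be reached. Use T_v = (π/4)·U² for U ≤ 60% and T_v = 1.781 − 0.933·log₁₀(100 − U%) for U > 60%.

t ≈ 5.97 years

Drainage path length: H_d = H = 7.5 m (single drainage).
U > 60%: T_v = 1.781 − 0.933·log₁₀(100 − 86) = 0.71166.
t = T_v·H_d²/c_v = 0.71166×7.5²/6.7 = 5.975 years.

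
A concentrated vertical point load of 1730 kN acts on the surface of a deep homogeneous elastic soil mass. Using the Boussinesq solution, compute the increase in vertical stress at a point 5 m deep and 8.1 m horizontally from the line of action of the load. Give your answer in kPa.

Boussinesq vertical stress below a point load on an elastic half-space:
Δσ_z = 3P/(2πz²) · [1 + (r/z)²]^(−5/2)
r/z = 8.1/5 = 1.62; [1+(r/z)²]^(−5/2) = 0.039986.
Δσ_z = 3×1730/(2π×5²) × 0.039986 = 33.041 × 0.039986 = 1.321 kPa

Δσ_z ≈ 1.32 kPa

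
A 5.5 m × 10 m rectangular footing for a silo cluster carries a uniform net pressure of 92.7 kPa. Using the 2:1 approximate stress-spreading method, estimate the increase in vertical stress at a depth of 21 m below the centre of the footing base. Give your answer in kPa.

Δσ_z ≈ 6.21 kPa

By the 2:1 method the load spreads at 1 horizontal : 2 vertical, so at depth z the loaded area has grown by z in each plan dimension:
Δσ = qBL/((B+z)(L+z)) = 92.7×5.5×10/((5.5+21)(10+21)) = 6.2063 kPa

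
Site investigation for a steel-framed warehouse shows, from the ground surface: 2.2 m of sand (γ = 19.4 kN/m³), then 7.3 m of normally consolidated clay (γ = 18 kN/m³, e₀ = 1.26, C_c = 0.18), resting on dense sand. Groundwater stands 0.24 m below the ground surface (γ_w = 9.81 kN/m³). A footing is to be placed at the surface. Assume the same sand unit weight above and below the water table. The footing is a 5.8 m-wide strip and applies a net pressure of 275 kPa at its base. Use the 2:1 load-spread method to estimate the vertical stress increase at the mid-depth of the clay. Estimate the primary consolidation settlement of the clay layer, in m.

Mid-depth of clay below the ground surface: z = 2.2 + 7.3/2 = 5.85 m.
Total vertical stress at mid-clay: σ_v = 19.4×2.2 + 18×3.65 = 108.38 kPa.
Pore pressure: u = 9.81×(5.85 − 0.24) = 55.034 kPa.
Initial effective stress: σ'_0 = σ_v − u = 108.38 − 55.034 = 53.346 kPa.
Stress increase at mid-clay by the 2:1 spreading method:
Δσ = qB/(B+z) = 275×5.8/(5.8+5.85) = 136.91 kPa
Final effective stress: σ'_f = σ'_0 + Δσ = 53.346 + 136.91 = 190.26 kPa.
Normally consolidated clay, so the full stress increment lies on the virgin compression line:
S_c = C_c·H/(1+e₀)·log₁₀(σ'_f/σ'_0) = 0.18×7.3/(1+1.26)×log₁₀(190.26/53.346)
    = 0.58142 × 0.55225 = 0.3211 m

S_c ≈ 0.321 m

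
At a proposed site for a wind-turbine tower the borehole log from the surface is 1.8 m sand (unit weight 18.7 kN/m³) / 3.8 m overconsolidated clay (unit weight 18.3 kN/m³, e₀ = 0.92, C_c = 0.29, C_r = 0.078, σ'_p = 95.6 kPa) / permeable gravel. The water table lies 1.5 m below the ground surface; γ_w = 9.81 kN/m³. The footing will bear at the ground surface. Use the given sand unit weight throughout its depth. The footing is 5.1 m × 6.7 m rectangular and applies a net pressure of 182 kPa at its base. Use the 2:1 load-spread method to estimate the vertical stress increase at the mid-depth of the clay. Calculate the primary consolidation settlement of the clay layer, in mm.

S_c ≈ 93.4 mm

Mid-depth of clay below the ground surface: z = 1.8 + 3.8/2 = 3.7 m.
Total vertical stress at mid-clay: σ_v = 18.7×1.8 + 18.3×1.9 = 68.43 kPa.
Pore pressure: u = 9.81×(3.7 − 1.5) = 21.582 kPa.
Initial effective stress: σ'_0 = σ_v − u = 68.43 − 21.582 = 46.848 kPa.
Stress increase at mid-clay by the 2:1 spreading method:
Δσ = qBL/((B+z)(L+z)) = 182×5.1×6.7/((5.1+3.7)(6.7+3.7)) = 67.952 kPa
Final effective stress: σ'_f = 46.848 + 67.952 = 114.8 kPa.
σ'_f = 114.8 > σ'_p = 95.6 kPa, so the stress path crosses the preconsolidation pressure — recompression up to σ'_p, then virgin compression beyond:
S_c = H/(1+e₀)·[C_r·log₁₀(σ'_p/σ'_0) + C_c·log₁₀(σ'_f/σ'_p)]
    = 3.8/1.92 × [0.078×log₁₀(95.6/46.848) + 0.29×log₁₀(114.8/95.6)]
    = 1.9792 × [0.024162 + 0.02305] = 0.09344 m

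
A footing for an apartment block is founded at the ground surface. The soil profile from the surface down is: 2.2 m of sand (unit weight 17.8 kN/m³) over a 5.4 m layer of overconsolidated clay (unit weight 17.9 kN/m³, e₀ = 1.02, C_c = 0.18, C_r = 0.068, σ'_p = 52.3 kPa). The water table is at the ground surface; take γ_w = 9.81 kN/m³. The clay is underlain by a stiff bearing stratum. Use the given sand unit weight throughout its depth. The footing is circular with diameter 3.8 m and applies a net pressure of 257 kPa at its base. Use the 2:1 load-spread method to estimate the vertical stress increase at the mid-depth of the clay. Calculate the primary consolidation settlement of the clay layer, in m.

S_c ≈ 0.132 m

Mid-depth of clay below the ground surface: z = 2.2 + 5.4/2 = 4.9 m.
Total vertical stress at mid-clay: σ_v = 17.8×2.2 + 17.9×2.7 = 87.49 kPa.
Pore pressure: u = 9.81×(4.9 − 0) = 48.069 kPa.
Initial effective stress: σ'_0 = σ_v − u = 87.49 − 48.069 = 39.421 kPa.
Stress increase at mid-clay by the 2:1 spreading method:
Δσ ≈ qD²/(D+z)² = 257×3.8²/(3.8+4.9)² = 49.03 kPa
Final effective stress: σ'_f = 39.421 + 49.03 = 88.451 kPa.
σ'_f = 88.451 > σ'_p = 52.3 kPa, so the stress path crosses the preconsolidation pressure — recompression up to σ'_p, then virgin compression beyond:
S_c = H/(1+e₀)·[C_r·log₁₀(σ'_p/σ'_0) + C_c·log₁₀(σ'_f/σ'_p)]
    = 5.4/2.02 × [0.068×log₁₀(52.3/39.421) + 0.18×log₁₀(88.451/52.3)]
    = 2.6733 × [0.0083486 + 0.041076] = 0.1321 m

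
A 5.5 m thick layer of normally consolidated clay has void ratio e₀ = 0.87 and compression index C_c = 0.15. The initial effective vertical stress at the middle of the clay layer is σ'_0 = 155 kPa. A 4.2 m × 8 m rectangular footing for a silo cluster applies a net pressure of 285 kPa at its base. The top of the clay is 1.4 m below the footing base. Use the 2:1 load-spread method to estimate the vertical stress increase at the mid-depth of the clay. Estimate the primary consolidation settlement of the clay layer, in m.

Mid-depth of clay below the footing base: z = 1.4 + 5.5/2 = 4.15 m.
Stress increase at mid-clay by the 2:1 spreading method:
Δσ = qBL/((B+z)(L+z)) = 285×4.2×8/((4.2+4.15)(8+4.15)) = 94.389 kPa
Final effective stress: σ'_f = σ'_0 + Δσ = 155 + 94.389 = 249.39 kPa.
Normally consolidated clay, so the full stress increment lies on the virgin compression line:
S_c = C_c·H/(1+e₀)·log₁₀(σ'_f/σ'_0) = 0.15×5.5/(1+0.87)×log₁₀(249.39/155)
    = 0.44118 × 0.20655 = 0.09113 m

S_c ≈ 0.0911 m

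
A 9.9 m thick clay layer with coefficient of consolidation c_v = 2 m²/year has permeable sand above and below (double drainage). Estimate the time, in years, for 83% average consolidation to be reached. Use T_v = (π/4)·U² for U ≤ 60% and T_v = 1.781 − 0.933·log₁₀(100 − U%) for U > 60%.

t ≈ 7.75 years

Drainage path length: H_d = H/2 = 4.95 m (double drainage).
U > 60%: T_v = 1.781 − 0.933·log₁₀(100 − 83) = 0.63299.
t = T_v·H_d²/c_v = 0.63299×4.95²/2 = 7.755 years.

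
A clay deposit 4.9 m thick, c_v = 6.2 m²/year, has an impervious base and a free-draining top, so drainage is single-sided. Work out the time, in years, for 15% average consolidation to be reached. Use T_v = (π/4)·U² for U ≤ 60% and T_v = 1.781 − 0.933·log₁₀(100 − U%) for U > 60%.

Drainage path length: H_d = H = 4.9 m (single drainage).
U ≤ 60%: T_v = (π/4)·U² = (π/4)×0.15² = 0.017671.
t = T_v·H_d²/c_v = 0.017671×4.9²/6.2 = 0.06843 years.

t ≈ 0.0684 years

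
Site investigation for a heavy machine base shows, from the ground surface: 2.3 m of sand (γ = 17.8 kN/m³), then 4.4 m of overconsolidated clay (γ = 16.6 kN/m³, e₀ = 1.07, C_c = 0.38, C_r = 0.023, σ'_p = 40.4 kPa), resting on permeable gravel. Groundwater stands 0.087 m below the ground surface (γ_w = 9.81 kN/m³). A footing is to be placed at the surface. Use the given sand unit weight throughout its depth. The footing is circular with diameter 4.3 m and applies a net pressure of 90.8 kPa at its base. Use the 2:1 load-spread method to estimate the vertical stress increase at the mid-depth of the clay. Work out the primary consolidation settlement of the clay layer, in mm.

S_c ≈ 117 mm

Mid-depth of clay below the ground surface: z = 2.3 + 4.4/2 = 4.5 m.
Total vertical stress at mid-clay: σ_v = 17.8×2.3 + 16.6×2.2 = 77.46 kPa.
Pore pressure: u = 9.81×(4.5 − 0.087) = 43.292 kPa.
Initial effective stress: σ'_0 = σ_v − u = 77.46 − 43.292 = 34.168 kPa.
Stress increase at mid-clay by the 2:1 spreading method:
Δσ ≈ qD²/(D+z)² = 90.8×4.3²/(4.3+4.5)² = 21.68 kPa
Final effective stress: σ'_f = 34.168 + 21.68 = 55.848 kPa.
σ'_f = 55.848 > σ'_p = 40.4 kPa, so the stress path crosses the preconsolidation pressure — recompression up to σ'_p, then virgin compression beyond:
S_c = H/(1+e₀)·[C_r·log₁₀(σ'_p/σ'_0) + C_c·log₁₀(σ'_f/σ'_p)]
    = 4.4/2.07 × [0.023×log₁₀(40.4/34.168) + 0.38×log₁₀(55.848/40.4)]
    = 2.1256 × [0.0016735 + 0.053438] = 0.1171 m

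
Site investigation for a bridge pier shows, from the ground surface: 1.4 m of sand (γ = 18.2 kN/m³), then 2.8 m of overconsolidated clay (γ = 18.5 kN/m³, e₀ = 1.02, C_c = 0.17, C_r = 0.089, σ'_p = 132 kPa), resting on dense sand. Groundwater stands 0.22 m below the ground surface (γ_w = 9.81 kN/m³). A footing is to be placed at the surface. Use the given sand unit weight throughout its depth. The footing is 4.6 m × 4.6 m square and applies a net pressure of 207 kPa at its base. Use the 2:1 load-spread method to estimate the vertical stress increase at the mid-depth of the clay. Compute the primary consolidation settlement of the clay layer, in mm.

S_c ≈ 75.2 mm

Mid-depth of clay below the ground surface: z = 1.4 + 2.8/2 = 2.8 m.
Total vertical stress at mid-clay: σ_v = 18.2×1.4 + 18.5×1.4 = 51.38 kPa.
Pore pressure: u = 9.81×(2.8 − 0.22) = 25.31 kPa.
Initial effective stress: σ'_0 = σ_v − u = 51.38 − 25.31 = 26.07 kPa.
Stress increase at mid-clay by the 2:1 spreading method:
Δσ = qBL/((B+z)(L+z)) = 207×4.6×4.6/((4.6+2.8)(4.6+2.8)) = 79.988 kPa
Final effective stress: σ'_f = 26.07 + 79.988 = 106.06 kPa.
σ'_f = 106.06 ≤ σ'_p = 132 kPa, so the clay remains overconsolidated and only the recompression index applies:
S_c = C_r·H/(1+e₀)·log₁₀(σ'_f/σ'_0) = 0.089×2.8/2.02×log₁₀(106.06/26.07)
    = 0.12336 × 0.60941 = 0.07518 m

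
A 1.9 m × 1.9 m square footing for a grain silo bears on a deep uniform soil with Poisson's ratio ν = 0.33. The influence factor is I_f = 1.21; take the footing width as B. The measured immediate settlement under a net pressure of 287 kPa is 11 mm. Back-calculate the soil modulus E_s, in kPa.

E_s ≈ 53500 kPa

S_e = q·B·(1−ν²)/E_s · I_f  ⇒  E_s = q·B·(1−ν²)·I_f / S_e.
E_s = 287 × 1.9 × 0.8911 × 1.21 / 0.011 = 53450 kPa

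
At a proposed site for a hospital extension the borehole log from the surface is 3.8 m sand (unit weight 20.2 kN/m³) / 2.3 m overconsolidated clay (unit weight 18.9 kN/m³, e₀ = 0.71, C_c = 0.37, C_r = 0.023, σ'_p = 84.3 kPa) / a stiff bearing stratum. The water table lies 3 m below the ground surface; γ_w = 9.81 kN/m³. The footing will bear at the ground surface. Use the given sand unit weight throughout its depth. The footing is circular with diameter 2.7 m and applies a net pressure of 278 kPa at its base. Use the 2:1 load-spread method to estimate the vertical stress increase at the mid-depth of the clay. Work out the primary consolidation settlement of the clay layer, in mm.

Mid-depth of clay below the ground surface: z = 3.8 + 2.3/2 = 4.95 m.
Total vertical stress at mid-clay: σ_v = 20.2×3.8 + 18.9×1.15 = 98.495 kPa.
Pore pressure: u = 9.81×(4.95 − 3) = 19.13 kPa.
Initial effective stress: σ'_0 = σ_v − u = 98.495 − 19.13 = 79.365 kPa.
Stress increase at mid-clay by the 2:1 spreading method:
Δσ ≈ qD²/(D+z)² = 278×2.7²/(2.7+4.95)² = 34.63 kPa
Final effective stress: σ'_f = 79.365 + 34.63 = 114 kPa.
σ'_f = 114 > σ'_p = 84.3 kPa, so the stress path crosses the preconsolidation pressure — recompression up to σ'_p, then virgin compression beyond:
S_c = H/(1+e₀)·[C_r·log₁₀(σ'_p/σ'_0) + C_c·log₁₀(σ'_f/σ'_p)]
    = 2.3/1.71 × [0.023×log₁₀(84.3/79.365) + 0.37×log₁₀(114/84.3)]
    = 1.345 × [0.00060257 + 0.048499] = 0.06604 m

S_c ≈ 66 mm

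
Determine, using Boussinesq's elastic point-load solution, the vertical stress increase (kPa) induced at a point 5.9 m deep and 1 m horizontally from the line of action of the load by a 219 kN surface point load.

Boussinesq vertical stress below a point load on an elastic half-space:
Δσ_z = 3P/(2πz²) · [1 + (r/z)²]^(−5/2)
r/z = 1/5.9 = 0.16949; [1+(r/z)²]^(−5/2) = 0.93164.
Δσ_z = 3×219/(2π×5.9²) × 0.93164 = 3.0039 × 0.93164 = 2.799 kPa

Δσ_z ≈ 2.8 kPa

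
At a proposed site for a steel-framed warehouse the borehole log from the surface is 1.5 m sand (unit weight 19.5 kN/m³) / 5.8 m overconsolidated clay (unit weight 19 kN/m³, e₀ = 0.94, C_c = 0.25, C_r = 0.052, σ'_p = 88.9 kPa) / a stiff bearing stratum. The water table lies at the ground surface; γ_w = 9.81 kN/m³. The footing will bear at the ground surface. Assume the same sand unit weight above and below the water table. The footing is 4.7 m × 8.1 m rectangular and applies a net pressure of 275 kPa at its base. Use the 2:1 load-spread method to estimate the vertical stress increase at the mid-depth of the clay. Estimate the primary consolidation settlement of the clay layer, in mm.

S_c ≈ 183 mm

Mid-depth of clay below the ground surface: z = 1.5 + 5.8/2 = 4.4 m.
Total vertical stress at mid-clay: σ_v = 19.5×1.5 + 19×2.9 = 84.35 kPa.
Pore pressure: u = 9.81×(4.4 − 0) = 43.164 kPa.
Initial effective stress: σ'_0 = σ_v − u = 84.35 − 43.164 = 41.186 kPa.
Stress increase at mid-clay by the 2:1 spreading method:
Δσ = qBL/((B+z)(L+z)) = 275×4.7×8.1/((4.7+4.4)(8.1+4.4)) = 92.037 kPa
Final effective stress: σ'_f = 41.186 + 92.037 = 133.22 kPa.
σ'_f = 133.22 > σ'_p = 88.9 kPa, so the stress path crosses the preconsolidation pressure — recompression up to σ'_p, then virgin compression beyond:
S_c = H/(1+e₀)·[C_r·log₁₀(σ'_p/σ'_0) + C_c·log₁₀(σ'_f/σ'_p)]
    = 5.8/1.94 × [0.052×log₁₀(88.9/41.186) + 0.25×log₁₀(133.22/88.9)]
    = 2.9897 × [0.017376 + 0.043917] = 0.1832 m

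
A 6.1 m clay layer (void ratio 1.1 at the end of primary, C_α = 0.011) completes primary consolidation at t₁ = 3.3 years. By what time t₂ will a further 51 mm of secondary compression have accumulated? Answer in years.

S_s = C_α·H/(1+e_p)·log₁₀(t₂/t₁) ⇒ log₁₀(t₂/t₁) = S_s·(1+e_p)/(C_α·H).
log₁₀(t₂/t₁) = 0.051 × (1+1.1) / (0.011×6.1) = 1.596
t₂ = t₁ × 10^1.596 = 3.3 × 39.46 = 130.2 years

t₂ ≈ 130 years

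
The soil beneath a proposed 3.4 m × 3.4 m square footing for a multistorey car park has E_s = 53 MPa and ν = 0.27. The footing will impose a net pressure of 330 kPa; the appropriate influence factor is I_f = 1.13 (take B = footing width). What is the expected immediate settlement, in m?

S_e ≈ 0.0222 m

Immediate (elastic) settlement: S_e = q·B·(1−ν²)/E_s · I_f.
E_s = 53 MPa = 53000 kPa.
S_e = 330 × 3.4 × (1 − 0.27²) / 53000 × 1.13
    = 330 × 3.4 × 0.9271 / 53000 × 1.13
    = 0.02218 m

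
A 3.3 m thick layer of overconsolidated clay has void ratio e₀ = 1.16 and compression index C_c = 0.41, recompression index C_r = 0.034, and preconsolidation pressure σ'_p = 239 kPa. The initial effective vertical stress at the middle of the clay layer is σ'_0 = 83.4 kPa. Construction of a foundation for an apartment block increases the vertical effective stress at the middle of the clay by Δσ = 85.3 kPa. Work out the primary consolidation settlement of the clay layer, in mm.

Final effective stress: σ'_f = 83.4 + 85.3 = 168.7 kPa.
σ'_f = 168.7 ≤ σ'_p = 239 kPa, so the clay remains overconsolidated and only the recompression index applies:
S_c = C_r·H/(1+e₀)·log₁₀(σ'_f/σ'_0) = 0.034×3.3/2.16×log₁₀(168.7/83.4)
    = 0.051945 × 0.30595 = 0.01589 m

S_c ≈ 15.9 mm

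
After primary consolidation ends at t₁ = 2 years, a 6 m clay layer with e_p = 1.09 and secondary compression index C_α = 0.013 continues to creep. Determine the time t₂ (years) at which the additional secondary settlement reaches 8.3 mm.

S_s = C_α·H/(1+e_p)·log₁₀(t₂/t₁) ⇒ log₁₀(t₂/t₁) = S_s·(1+e_p)/(C_α·H).
log₁₀(t₂/t₁) = 0.0083 × (1+1.09) / (0.013×6) = 0.2224
t₂ = t₁ × 10^0.2224 = 2 × 1.669 = 3.338 years

t₂ ≈ 3.34 years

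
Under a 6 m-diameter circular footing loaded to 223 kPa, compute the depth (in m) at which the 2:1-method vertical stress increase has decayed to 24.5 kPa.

2:1 spreading — at depth z the loaded area has grown by z in each plan dimension:
qD²/(D+z)² = Δσ_z ⇒ z = D(√(q/Δσ_z) − 1) = 6×(√(223/24.5) − 1) = 12.1 m

z ≈ 12.1 m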